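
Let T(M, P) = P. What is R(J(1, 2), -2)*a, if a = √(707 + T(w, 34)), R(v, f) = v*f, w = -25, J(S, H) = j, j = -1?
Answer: 2*√741 ≈ 54.443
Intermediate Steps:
J(S, H) = -1
R(v, f) = f*v
a = √741 (a = √(707 + 34) = √741 ≈ 27.221)
R(J(1, 2), -2)*a = (-2*(-1))*√741 = 2*√741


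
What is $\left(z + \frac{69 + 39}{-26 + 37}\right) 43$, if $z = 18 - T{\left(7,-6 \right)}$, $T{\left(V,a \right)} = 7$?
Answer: $\frac{9847}{11} \approx 895.18$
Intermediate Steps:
$z = 11$ ($z = 18 - 7 = 11$)
$\left(z + \frac{69 + 39}{-26 + 37}\right) 43 = \left(11 + \frac{69 + 39}{-26 + 37}\right) 43 = \left(11 + \frac{108}{11}\right) 43 = \frac{229}{11} \cdot 43 = \frac{9847}{11}$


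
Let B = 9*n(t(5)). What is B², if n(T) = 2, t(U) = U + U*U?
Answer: 324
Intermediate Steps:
t(U) = U + U²
B = 18 (B = 9*2 = 18)
B² = 18² = 324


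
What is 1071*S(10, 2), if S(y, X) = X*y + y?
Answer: 32130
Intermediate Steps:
S(y, X) = y + X*y
1071*S(10, 2) = 1071*(10*(1 + 2)) = 1071*(10*3) = 1071*30 = 32130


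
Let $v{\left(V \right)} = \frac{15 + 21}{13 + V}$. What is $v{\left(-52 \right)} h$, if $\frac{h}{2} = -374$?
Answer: $\frac{8976}{13} \approx 690.46$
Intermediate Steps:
$h = -748$ ($h = 2 \left(-374\right) = -748$)
$v{\left(V \right)} = \frac{36}{13 + V}$
$v{\left(-52 \right)} h = \frac{36}{13 - 52} \left(-748\right) = \frac{36}{-39} \left(-748\right) = 36 \left(- \frac{1}{39}\right) \left(-748\right) = \left(- \frac{12}{13}\right) \left(-748\right) = \frac{8976}{13}$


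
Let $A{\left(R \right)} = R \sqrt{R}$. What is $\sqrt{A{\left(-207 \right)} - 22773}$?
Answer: $\sqrt{-22773 - 621 i \sqrt{23}} \approx 9.8467 - 151.23 i$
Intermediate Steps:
$A{\left(R \right)} = R^{\frac{3}{2}}$
$\sqrt{A{\left(-207 \right)} - 22773} = \sqrt{\left(-207\right)^{\frac{3}{2}} - 22773} = \sqrt{- 621 i \sqrt{23} - 22773} = \sqrt{-22773 - 621 i \sqrt{23}}$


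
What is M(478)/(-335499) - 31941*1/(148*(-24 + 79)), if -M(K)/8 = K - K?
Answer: -31941/8140 ≈ -3.9240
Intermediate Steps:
M(K) = 0 (M(K) = -8*(K - K) = -8*0 = 0)
M(478)/(-335499) - 31941*1/(148*(-24 + 79)) = 0/(-335499) - 31941*1/(148*(-24 + 79)) = 0*(-1/335499) - 31941/(55*148) = 0 - 31941/8140 = -31941/8140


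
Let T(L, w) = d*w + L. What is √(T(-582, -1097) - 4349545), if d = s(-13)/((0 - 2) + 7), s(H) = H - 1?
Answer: I*√108676385/5 ≈ 2085.0*I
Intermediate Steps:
s(H) = -1 + H
d = -14/5 (d = (-1 - 13)/((0 - 2) + 7) = -14/(-2 + 7) = -14/5 ≈ -2.8000)
T(L, w) = L - 14*w/5 (T(L, w) = -14*w/5 + L = L - 14*w/5)
√(T(-582, -1097) - 4349545) = √((-582 - 14/5*(-1097)) - 4349545) = √((-582 + 15358/5) - 4349545) = √(12448/5 - 4349545) = √(-21735277/5) = I*√108676385/5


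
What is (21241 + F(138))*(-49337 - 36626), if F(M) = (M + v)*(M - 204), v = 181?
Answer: -16075081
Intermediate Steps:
F(M) = (-204 + M)*(181 + M) (F(M) = (M + 181)*(M - 204) = (181 + M)*(-204 + M) = (-204 + M)*(181 + M))
(21241 + F(138))*(-49337 - 36626) = (21241 + (-36924 + 138² - 23*138))*(-49337 - 36626) = (21241 + (-36924 + 19044 - 3174))*(-85963) = (21241 - 21054)*(-85963) = 187*(-85963) = -16075081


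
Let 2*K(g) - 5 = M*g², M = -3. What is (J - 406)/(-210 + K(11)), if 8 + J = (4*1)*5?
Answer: 394/389 ≈ 1.0129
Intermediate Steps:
J = 12 (J = -8 + (4*1)*5 = -8 + 4*5 = -8 + 20 = 12)
K(g) = 5/2 - 3*g²/2 (K(g) = 5/2 + (-3*g²)/2 = 5/2 - 3*g²/2)
(J - 406)/(-210 + K(11)) = (12 - 406)/(-210 + (5/2 - 3/2*11²)) = -394/(-210 + (5/2 - 3/2*121)) = -394/(-210 + (5/2 - 363/2)) = -394/(-210 - 179) = -394/(-389) = -394*(-1/389) = 394/389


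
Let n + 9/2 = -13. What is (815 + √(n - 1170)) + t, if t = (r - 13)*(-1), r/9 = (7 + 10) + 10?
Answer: 585 + 5*I*√190/2 ≈ 585.0 + 34.46*I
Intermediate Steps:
n = -35/2 (n = -9/2 - 13 = -35/2 ≈ -17.500)
r = 243 (r = 9*((7 + 10) + 10) = 9*(17 + 10) = 9*27 = 243)
t = -230 (t = (243 - 13)*(-1) = 230*(-1) = -230)
(815 + √(n - 1170)) + t = (815 + √(-35/2 - 1170)) - 230 = (815 + √(-2375/2)) - 230 = (815 + 5*I*√190/2) - 230 = 585 + 5*I*√190/2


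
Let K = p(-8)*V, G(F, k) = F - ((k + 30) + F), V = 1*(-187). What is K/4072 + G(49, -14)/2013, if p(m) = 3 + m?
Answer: 1817003/8196936 ≈ 0.22167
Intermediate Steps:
V = -187
G(F, k) = -30 - k (G(F, k) = F - ((30 + k) + F) = F - (30 + F + k) = F + (-30 - F - k) = -30 - k)
K = 935 (K = (3 - 8)*(-187) = -5*(-187) = 935)
K/4072 + G(49, -14)/2013 = 935/4072 + (-30 - 1*(-14))/2013 = 935*(1/4072) + (-30 + 14)*(1/2013) = 935/4072 - 16*1/2013 = 935/4072 - 16/2013 = 1817003/8196936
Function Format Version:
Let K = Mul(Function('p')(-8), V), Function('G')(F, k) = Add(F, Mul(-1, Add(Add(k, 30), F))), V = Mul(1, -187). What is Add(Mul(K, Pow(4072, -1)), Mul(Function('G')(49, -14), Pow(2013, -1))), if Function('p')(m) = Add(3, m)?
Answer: Rational(1817003, 8196936) ≈ 0.22167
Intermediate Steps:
V = -187
Function('G')(F, k) = Add(-30, Mul(-1, k)) (Function('G')(F, k) = Add(F, Mul(-1, Add(Add(30, k), F))) = Add(F, Mul(-1, Add(30, F, k))) = Add(F, Add(-30, Mul(-1, F), Mul(-1, k))) = Add(-30, Mul(-1, k)))
K = 935 (K = Mul(Add(3, -8), -187) = Mul(-5, -187) = 935)
Add(Mul(K, Pow(4072, -1)), Mul(Function('G')(49, -14), Pow(2013, -1))) = Add(Mul(935, Pow(4072, -1)), Mul(Add(-30, Mul(-1, -14)), Pow(2013, -1))) = Add(Mul(935, Rational(1, 4072)), Mul(Add(-30, 14), Rational(1, 2013))) = Add(Rational(935, 4072), Mul(-16, Rational(1, 2013))) = Add(Rational(935, 4072), Rational(-16, 2013)) = Rational(1817003, 8196936)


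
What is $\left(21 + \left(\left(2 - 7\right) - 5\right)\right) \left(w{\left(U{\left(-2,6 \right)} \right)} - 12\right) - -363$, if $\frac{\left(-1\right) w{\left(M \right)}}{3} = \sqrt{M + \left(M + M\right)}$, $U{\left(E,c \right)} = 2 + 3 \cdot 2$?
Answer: $231 - 66 \sqrt{6} \approx 69.334$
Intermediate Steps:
$U{\left(E,c \right)} = 8$ ($U{\left(E,c \right)} = 2 + 6 = 8$)
$w{\left(M \right)} = - 3 \sqrt{3} \sqrt{M}$ ($w{\left(M \right)} = - 3 \sqrt{M + \left(M + M\right)} = - 3 \sqrt{M + 2 M} = - 3 \sqrt{3 M} = - 3 \sqrt{3} \sqrt{M}$)
$\left(21 + \left(\left(2 - 7\right) - 5\right)\right) \left(w{\left(U{\left(-2,6 \right)} \right)} - 12\right) - -363 = \left(21 + \left(\left(2 - 7\right) - 5\right)\right) \left(- 3 \sqrt{3} \sqrt{8} - 12\right) - -363 = \left(21 - 10\right) \left(- 3 \sqrt{3} \cdot 2 \sqrt{2} - 12\right) + 363 = \left(21 - 10\right) \left(- 6 \sqrt{6} - 12\right) + 363 = 11 \left(-12 - 6 \sqrt{6}\right) + 363 = \left(-132 - 66 \sqrt{6}\right) + 363 = 231 - 66 \sqrt{6}$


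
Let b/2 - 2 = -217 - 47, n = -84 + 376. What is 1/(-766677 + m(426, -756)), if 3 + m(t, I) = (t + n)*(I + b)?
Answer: -1/1685720 ≈ -5.9322e-7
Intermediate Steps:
n = 292
b = -524 (b = 4 + 2*(-217 - 47) = 4 + 2*(-264) = 4 - 528 = -524)
m(t, I) = -3 + (-524 + I)*(292 + t) (m(t, I) = -3 + (t + 292)*(I - 524) = -3 + (292 + t)*(-524 + I) = -3 + (-524 + I)*(292 + t))
1/(-766677 + m(426, -756)) = 1/(-766677 + (-153011 - 524*426 + 292*(-756) - 756*426)) = 1/(-766677 + (-153011 - 223224 - 220752 - 322056)) = 1/(-766677 - 919043) = 1/(-1685720) = -1/1685720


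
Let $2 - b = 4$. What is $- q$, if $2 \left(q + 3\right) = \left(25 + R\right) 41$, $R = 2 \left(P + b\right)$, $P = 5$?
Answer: $- \frac{1265}{2} \approx -632.5$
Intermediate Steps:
$b = -2$ ($b = 2 - 4 = -2$)
$R = 6$ ($R = 2 \left(5 - 2\right) = 2 \cdot 3 = 6$)
$q = \frac{1265}{2}$ ($q = -3 + \frac{\left(25 + 6\right) 41}{2} = -3 + \frac{31 \cdot 41}{2} = -3 + \frac{1}{2} \cdot 1271 = -3 + \frac{1271}{2} = \frac{1265}{2} \approx 632.5$)
$- q = \left(-1\right) \frac{1265}{2} = - \frac{1265}{2}$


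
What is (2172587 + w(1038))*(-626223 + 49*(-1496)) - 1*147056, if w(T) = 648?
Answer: -1520236706901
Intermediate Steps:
(2172587 + w(1038))*(-626223 + 49*(-1496)) - 1*147056 = (2172587 + 648)*(-626223 + 49*(-1496)) - 1*147056 = 2173235*(-626223 - 73304) - 147056 = 2173235*(-699527) - 147056 = -1520236559845 - 147056 = -1520236706901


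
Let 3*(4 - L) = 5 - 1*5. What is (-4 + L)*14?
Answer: 0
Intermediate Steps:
L = 4 (L = 4 - (5 - 1*5)/3 = 4 - (5 - 5)/3 = 4 - 1/3*0 = 4 + 0 = 4)
(-4 + L)*14 = (-4 + 4)*14 = 0*14 = 0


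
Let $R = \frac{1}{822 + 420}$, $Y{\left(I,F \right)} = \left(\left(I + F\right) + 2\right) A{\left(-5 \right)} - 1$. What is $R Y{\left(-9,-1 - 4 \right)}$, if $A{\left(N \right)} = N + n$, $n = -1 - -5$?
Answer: $\frac{11}{1242} \approx 0.0088567$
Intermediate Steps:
$n = 4$ ($n = -1 + 5 = 4$)
$A{\left(N \right)} = 4 + N$ ($A{\left(N \right)} = N + 4 = 4 + N$)
$Y{\left(I,F \right)} = -3 - F - I$ ($Y{\left(I,F \right)} = \left(\left(I + F\right) + 2\right) \left(4 - 5\right) - 1 = \left(\left(F + I\right) + 2\right) \left(-1\right) - 1 = \left(2 + F + I\right) \left(-1\right) - 1 = \left(-2 - F - I\right) - 1 = -3 - F - I$)
$R = \frac{1}{1242} \approx 0.00080515$
$R Y{\left(-9,-1 - 4 \right)} = \frac{-3 - \left(-1 - 4\right) - -9}{1242} = \frac{-3 - \left(-1 - 4\right) + 9}{1242} = \frac{-3 - -5 + 9}{1242} = \frac{-3 + 5 + 9}{1242} = \frac{1}{1242} \cdot 11 = \frac{11}{1242}$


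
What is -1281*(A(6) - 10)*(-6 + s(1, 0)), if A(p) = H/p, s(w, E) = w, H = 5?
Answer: -117425/2 ≈ -58713.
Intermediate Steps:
A(p) = 5/p
-1281*(A(6) - 10)*(-6 + s(1, 0)) = -1281*(5/6 - 10)*(-6 + 1) = -1281*(5*(1/6) - 10)*(-5) = -1281*(5/6 - 10)*(-5) = -(-23485)*(-5)/2 = -1281*275/6 = -117425/2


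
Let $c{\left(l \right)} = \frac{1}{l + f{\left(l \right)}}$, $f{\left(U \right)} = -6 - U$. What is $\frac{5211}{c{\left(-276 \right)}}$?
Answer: $-31266$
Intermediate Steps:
$c{\left(l \right)} = - \frac{1}{6}$ ($c{\left(l \right)} = \frac{1}{l - \left(6 + l\right)} = \frac{1}{-6} = - \frac{1}{6}$)
$\frac{5211}{c{\left(-276 \right)}} = \frac{5211}{- \frac{1}{6}} = 5211 \left(-6\right) = -31266$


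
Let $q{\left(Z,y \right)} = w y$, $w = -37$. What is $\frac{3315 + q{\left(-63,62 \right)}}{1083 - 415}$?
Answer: $\frac{1021}{668} \approx 1.5284$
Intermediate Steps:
$q{\left(Z,y \right)} = - 37 y$
$\frac{3315 + q{\left(-63,62 \right)}}{1083 - 415} = \frac{3315 - 2294}{1083 - 415} = \frac{3315 - 2294}{668} = 1021 \cdot \frac{1}{668} = \frac{1021}{668}$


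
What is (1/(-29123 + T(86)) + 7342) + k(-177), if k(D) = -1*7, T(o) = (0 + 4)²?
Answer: 213499844/29107 ≈ 7335.0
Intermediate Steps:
T(o) = 16 (T(o) = 4² = 16)
k(D) = -7
(1/(-29123 + T(86)) + 7342) + k(-177) = (1/(-29123 + 16) + 7342) - 7 = (1/(-29107) + 7342) - 7 = (-1/29107 + 7342) - 7 = 213703593/29107 - 7 = 213499844/29107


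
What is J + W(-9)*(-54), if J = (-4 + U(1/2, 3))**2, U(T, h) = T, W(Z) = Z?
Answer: 1993/4 ≈ 498.25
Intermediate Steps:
J = 49/4 (J = (-4 + 1/2)**2 = (-7/2)**2 = 49/4 ≈ 12.250)
J + W(-9)*(-54) = 49/4 - 9*(-54) = 49/4 + 486 = 1993/4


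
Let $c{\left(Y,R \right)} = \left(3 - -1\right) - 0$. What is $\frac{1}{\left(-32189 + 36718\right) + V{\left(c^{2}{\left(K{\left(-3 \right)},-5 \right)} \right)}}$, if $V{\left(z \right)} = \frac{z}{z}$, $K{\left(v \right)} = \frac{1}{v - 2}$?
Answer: $\frac{1}{4530} \approx 0.00022075$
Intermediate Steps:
$K{\left(v \right)} = \frac{1}{-2 + v}$
$c{\left(Y,R \right)} = 4$ ($c{\left(Y,R \right)} = \left(3 + 1\right) + 0 = 4 + 0 = 4$)
$V{\left(z \right)} = 1$
$\frac{1}{\left(-32189 + 36718\right) + V{\left(c^{2}{\left(K{\left(-3 \right)},-5 \right)} \right)}} = \frac{1}{\left(-32189 + 36718\right) + 1} = \frac{1}{4529 + 1} = \frac{1}{4530}$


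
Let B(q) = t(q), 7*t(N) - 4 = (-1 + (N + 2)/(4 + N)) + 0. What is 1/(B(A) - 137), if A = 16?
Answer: -70/9551 ≈ -0.0073291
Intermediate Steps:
t(N) = 3/7 + (2 + N)/(7*(4 + N)) (t(N) = 4/7 + ((-1 + (N + 2)/(4 + N)) + 0)/7 = 4/7 + ((-1 + (2 + N)/(4 + N)) + 0)/7 = 4/7 + (-1 + (2 + N)/(4 + N))/7 = 4/7 + (-⅐ + (2 + N)/(7*(4 + N))) = 3/7 + (2 + N)/(7*(4 + N)))
B(q) = 2*(7 + 2*q)/(7*(4 + q))
1/(B(A) - 137) = 1/(2*(7 + 2*16)/(7*(4 + 16)) - 137) = 1/((2/7)*(7 + 32)/20 - 137) = 1/((2/7)*(1/20)*39 - 137) = 1/(39/70 - 137) = 1/(-9551/70) = -70/9551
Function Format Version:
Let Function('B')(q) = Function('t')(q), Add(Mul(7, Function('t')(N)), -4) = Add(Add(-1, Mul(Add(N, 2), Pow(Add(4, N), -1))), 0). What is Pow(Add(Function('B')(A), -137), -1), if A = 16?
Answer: Rational(-70, 9551) ≈ -0.0073291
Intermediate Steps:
Function('t')(N) = Add(Rational(3, 7), Mul(Rational(1, 7), Pow(Add(4, N), -1), Add(2, N))) (Function('t')(N) = Add(Rational(4, 7), Mul(Rational(1, 7), Add(Add(-1, Mul(Add(N, 2), Pow(Add(4, N), -1))), 0))) = Add(Rational(4, 7), Mul(Rational(1, 7), Add(Add(-1, Mul(Add(2, N), Pow(Add(4, N), -1))), 0))) = Add(Rational(4, 7), Mul(Rational(1, 7), Add(Add(-1, Mul(Pow(Add(4, N), -1), Add(2, N))), 0))) = Add(Rational(4, 7), Mul(Rational(1, 7), Add(-1, Mul(Pow(Add(4, N), -1), Add(2, N))))) = Add(Rational(4, 7), Add(Rational(-1, 7), Mul(Rational(1, 7), Pow(Add(4, N), -1), Add(2, N)))) = Add(Rational(3, 7), Mul(Rational(1, 7), Pow(Add(4, N), -1), Add(2, N))))
Function('B')(q) = Mul(Rational(2, 7), Pow(Add(4, q), -1), Add(7, Mul(2, q)))
Pow(Add(Function('B')(A), -137), -1) = Pow(Add(Mul(Rational(2, 7), Pow(Add(4, 16), -1), Add(7, Mul(2, 16))), -137), -1) = Pow(Add(Mul(Rational(2, 7), Pow(20, -1), Add(7, 32)), -137), -1) = Pow(Add(Mul(Rational(2, 7), Rational(1, 20), 39), -137), -1) = Pow(Add(Rational(39, 70), -137), -1) = Pow(Rational(-9551, 70), -1) = Rational(-70, 9551)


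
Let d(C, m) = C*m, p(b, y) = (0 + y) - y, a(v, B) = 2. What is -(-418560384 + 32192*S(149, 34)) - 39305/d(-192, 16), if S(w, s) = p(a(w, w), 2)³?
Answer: 1285817538953/3072 ≈ 4.1856e+8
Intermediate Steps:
p(b, y) = 0 (p(b, y) = y - y = 0)
S(w, s) = 0 (S(w, s) = 0³ = 0)
-(-418560384 + 32192*S(149, 34)) - 39305/d(-192, 16) = -32192/(1/(-13002 + 0)) - 39305/((-192*16)) = -32192/(1/(-13002)) - 39305/(-3072) = -32192/(-1/13002) - 39305*(-1/3072) = -32192*(-13002) + 39305/3072 = 418560384 + 39305/3072 = 1285817538953/3072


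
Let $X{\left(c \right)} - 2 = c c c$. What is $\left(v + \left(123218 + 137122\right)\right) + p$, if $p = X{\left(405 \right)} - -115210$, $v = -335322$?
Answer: $66470355$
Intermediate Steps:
$X{\left(c \right)} = 2 + c^{3}$ ($X{\left(c \right)} = 2 + c c c = 2 + c^{2} c = 2 + c^{3}$)
$p = 66545337$ ($p = \left(2 + 405^{3}\right) - -115210 = \left(2 + 66430125\right) + 115210 = 66430127 + 115210 = 66545337$)
$\left(v + \left(123218 + 137122\right)\right) + p = \left(-335322 + \left(123218 + 137122\right)\right) + 66545337 = \left(-335322 + 260340\right) + 66545337 = -74982 + 66545337 = 66470355$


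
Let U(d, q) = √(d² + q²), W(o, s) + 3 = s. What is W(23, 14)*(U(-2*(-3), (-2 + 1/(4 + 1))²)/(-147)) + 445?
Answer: 445 - 11*√3229/1225 ≈ 444.49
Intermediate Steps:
W(o, s) = -3 + s
W(23, 14)*(U(-2*(-3), (-2 + 1/(4 + 1))²)/(-147)) + 445 = (-3 + 14)*(√((-2*(-3))² + ((-2 + 1/(4 + 1))²)²)/(-147)) + 445 = 11*(√(6² + ((-2 + 1/5)²)²)*(-1/147)) + 445 = 11*(√(36 + ((-2 + ⅕)²)²)*(-1/147)) + 445 = 11*(√(36 + ((-9/5)²)²)*(-1/147)) + 445 = 11*(√(36 + (81/25)²)*(-1/147)) + 445 = 11*(√(36 + 6561/625)*(-1/147)) + 445 = 11*(√(29061/625)*(-1/147)) + 445 = 11*((3*√3229/25)*(-1/147)) + 445 = 11*(-√3229/1225) + 445 = -11*√3229/1225 + 445 = 445 - 11*√3229/1225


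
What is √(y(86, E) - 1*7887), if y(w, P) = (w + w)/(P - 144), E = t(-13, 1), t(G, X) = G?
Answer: I*√194433667/157 ≈ 88.815*I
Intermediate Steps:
E = -13
y(w, P) = 2*w/(-144 + P) (y(w, P) = (2*w)/(-144 + P) = 2*w/(-144 + P))
√(y(86, E) - 1*7887) = √(2*86/(-144 - 13) - 1*7887) = √(2*86/(-157) - 7887) = √(2*86*(-1/157) - 7887) = √(-172/157 - 7887) = √(-1238431/157) = I*√194433667/157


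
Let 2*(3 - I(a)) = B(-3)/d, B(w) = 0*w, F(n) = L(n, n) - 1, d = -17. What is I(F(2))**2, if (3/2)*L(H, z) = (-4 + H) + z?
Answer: 9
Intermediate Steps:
L(H, z) = -8/3 + 2*H/3 + 2*z/3 (L(H, z) = 2*((-4 + H) + z)/3 = 2*(-4 + H + z)/3 = -8/3 + 2*H/3 + 2*z/3)
F(n) = -11/3 + 4*n/3 (F(n) = (-8/3 + 2*n/3 + 2*n/3) - 1 = (-8/3 + 4*n/3) - 1 = -11/3 + 4*n/3)
B(w) = 0
I(a) = 3 (I(a) = 3 - 0/(-17) = 3 - 0*(-1)/17 = 3 - 1/2*0 = 3 + 0 = 3)
I(F(2))**2 = 3**2 = 9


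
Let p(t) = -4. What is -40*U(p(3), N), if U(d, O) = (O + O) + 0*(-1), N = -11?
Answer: 880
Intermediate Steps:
U(d, O) = 2*O (U(d, O) = 2*O + 0 = 2*O)
-40*U(p(3), N) = -80*(-11) = -40*(-22) = 880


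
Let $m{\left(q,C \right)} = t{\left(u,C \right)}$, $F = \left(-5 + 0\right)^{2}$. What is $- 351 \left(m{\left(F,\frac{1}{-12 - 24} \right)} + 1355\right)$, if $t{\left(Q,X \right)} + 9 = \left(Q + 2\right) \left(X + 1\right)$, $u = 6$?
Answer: $-475176$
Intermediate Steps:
$t{\left(Q,X \right)} = -9 + \left(1 + X\right) \left(2 + Q\right)$ ($t{\left(Q,X \right)} = -9 + \left(Q + 2\right) \left(X + 1\right) = -9 + \left(2 + Q\right) \left(1 + X\right) = -9 + \left(1 + X\right) \left(2 + Q\right)$)
$F = 25$ ($F = \left(-5\right)^{2} = 25$)
$m{\left(q,C \right)} = -1 + 8 C$ ($m{\left(q,C \right)} = -7 + 6 + 2 C + 6 C = -1 + 8 C$)
$- 351 \left(m{\left(F,\frac{1}{-12 - 24} \right)} + 1355\right) = - 351 \left(\left(-1 + \frac{8}{-12 - 24}\right) + 1355\right) = - 351 \left(\left(-1 + \frac{8}{-36}\right) + 1355\right) = - 351 \left(\left(-1 + 8 \left(- \frac{1}{36}\right)\right) + 1355\right) = - 351 \left(\left(-1 - \frac{2}{9}\right) + 1355\right) = - 351 \left(- \frac{11}{9} + 1355\right) = \left(-351\right) \frac{12184}{9} = -475176$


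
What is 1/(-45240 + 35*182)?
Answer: -1/38870 ≈ -2.5727e-5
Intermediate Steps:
1/(-45240 + 35*182) = 1/(-45240 + 6370) = 1/(-38870) = -1/38870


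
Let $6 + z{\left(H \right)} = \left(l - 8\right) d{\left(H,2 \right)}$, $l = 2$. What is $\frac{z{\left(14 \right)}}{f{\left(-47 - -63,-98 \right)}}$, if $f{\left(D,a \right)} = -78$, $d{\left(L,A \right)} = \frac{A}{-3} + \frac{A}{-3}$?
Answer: $- \frac{1}{39} \approx -0.025641$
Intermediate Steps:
$d{\left(L,A \right)} = - \frac{2 A}{3}$ ($d{\left(L,A \right)} = A \left(- \frac{1}{3}\right) + A \left(- \frac{1}{3}\right) = - \frac{A}{3} - \frac{A}{3} = - \frac{2 A}{3}$)
$z{\left(H \right)} = 2$ ($z{\left(H \right)} = -6 + \left(2 - 8\right) \left(\left(- \frac{2}{3}\right) 2\right) = -6 - -8 = -6 + 8 = 2$)
$\frac{z{\left(14 \right)}}{f{\left(-47 - -63,-98 \right)}} = \frac{2}{-78} = 2 \left(- \frac{1}{78}\right) = - \frac{1}{39}$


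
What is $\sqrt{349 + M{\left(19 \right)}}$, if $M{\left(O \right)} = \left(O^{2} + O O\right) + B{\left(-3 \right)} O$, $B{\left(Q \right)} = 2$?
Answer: $\sqrt{1109} \approx 33.302$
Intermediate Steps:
$M{\left(O \right)} = 2 O + 2 O^{2}$ ($M{\left(O \right)} = \left(O^{2} + O O\right) + 2 O = \left(O^{2} + O^{2}\right) + 2 O = 2 O^{2} + 2 O = 2 O + 2 O^{2}$)
$\sqrt{349 + M{\left(19 \right)}} = \sqrt{349 + 2 \cdot 19 \left(1 + 19\right)} = \sqrt{349 + 2 \cdot 19 \cdot 20} = \sqrt{349 + 760} = \sqrt{1109}$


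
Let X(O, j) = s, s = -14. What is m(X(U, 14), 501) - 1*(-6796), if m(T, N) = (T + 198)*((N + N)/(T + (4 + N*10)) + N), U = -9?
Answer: 61885546/625 ≈ 99017.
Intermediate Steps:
X(O, j) = -14
m(T, N) = (198 + T)*(N + 2*N/(4 + T + 10*N)) (m(T, N) = (198 + T)*((2*N)/(T + (4 + 10*N)) + N) = (198 + T)*((2*N)/(4 + T + 10*N) + N) = (198 + T)*(2*N/(4 + T + 10*N) + N) = (198 + T)*(N + 2*N/(4 + T + 10*N)))
m(X(U, 14), 501) - 1*(-6796) = 501*(1188 + (-14)**2 + 204*(-14) + 1980*501 + 10*501*(-14))/(4 - 14 + 10*501) - 1*(-6796) = 501*(1188 + 196 - 2856 + 991980 - 70140)/(4 - 14 + 5010) + 6796 = 501*920368/5000 + 6796 = 501*(1/5000)*920368 + 6796 = 57638046/625 + 6796 = 61885546/625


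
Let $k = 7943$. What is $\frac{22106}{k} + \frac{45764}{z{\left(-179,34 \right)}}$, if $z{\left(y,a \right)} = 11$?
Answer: $\frac{363746618}{87373} \approx 4163.1$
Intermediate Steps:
$\frac{22106}{k} + \frac{45764}{z{\left(-179,34 \right)}} = \frac{22106}{7943} + \frac{45764}{11} = \frac{363746618}{87373}$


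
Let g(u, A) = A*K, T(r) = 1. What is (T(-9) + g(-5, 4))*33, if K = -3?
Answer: -363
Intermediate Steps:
g(u, A) = -3*A (g(u, A) = A*(-3) = -3*A)
(T(-9) + g(-5, 4))*33 = (1 - 3*4)*33 = (1 - 12)*33 = -11*33 = -363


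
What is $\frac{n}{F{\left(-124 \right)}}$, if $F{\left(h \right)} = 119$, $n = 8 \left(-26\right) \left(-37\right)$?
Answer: $\frac{7696}{119} \approx 64.672$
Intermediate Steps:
$n = 7696$ ($n = \left(-208\right) \left(-37\right) = 7696$)
$\frac{n}{F{\left(-124 \right)}} = \frac{7696}{119}$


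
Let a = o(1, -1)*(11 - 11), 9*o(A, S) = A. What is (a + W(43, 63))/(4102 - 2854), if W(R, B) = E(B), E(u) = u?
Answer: 21/416 ≈ 0.050481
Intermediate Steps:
o(A, S) = A/9
W(R, B) = B
a = 0 (a = ((⅑)*1)*(11 - 11) = (⅑)*0 = 0)
(a + W(43, 63))/(4102 - 2854) = (0 + 63)/(4102 - 2854) = 63/1248 = 63*(1/1248) = 21/416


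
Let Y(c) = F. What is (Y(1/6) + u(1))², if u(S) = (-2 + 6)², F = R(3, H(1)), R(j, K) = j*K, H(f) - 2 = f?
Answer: 625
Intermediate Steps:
H(f) = 2 + f
R(j, K) = K*j
F = 9 (F = (2 + 1)*3 = 3*3 = 9)
u(S) = 16 (u(S) = 4² = 16)
Y(c) = 9
(Y(1/6) + u(1))² = (9 + 16)² = 25² = 625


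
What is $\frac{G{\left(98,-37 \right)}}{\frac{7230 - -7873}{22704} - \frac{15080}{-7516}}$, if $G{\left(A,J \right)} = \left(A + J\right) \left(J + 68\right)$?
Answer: $\frac{7333782096}{10361147} \approx 707.82$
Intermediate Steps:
$G{\left(A,J \right)} = \left(68 + J\right) \left(A + J\right)$ ($G{\left(A,J \right)} = \left(A + J\right) \left(68 + J\right) = \left(68 + J\right) \left(A + J\right)$)
$\frac{G{\left(98,-37 \right)}}{\frac{7230 - -7873}{22704} - \frac{15080}{-7516}} = \frac{\left(-37\right)^{2} + 68 \cdot 98 + 68 \left(-37\right) + 98 \left(-37\right)}{\frac{7230 - -7873}{22704} - \frac{15080}{-7516}} = \frac{1369 + 6664 - 2516 - 3626}{\left(7230 + 7873\right) \frac{1}{22704} - - \frac{3770}{1879}} = \frac{1891}{15103 \cdot \frac{1}{22704} + \frac{3770}{1879}} = \frac{1891}{\frac{1373}{2064} + \frac{3770}{1879}} = \frac{1891}{\frac{10361147}{3878256}} = 1891 \cdot \frac{3878256}{10361147} = \frac{7333782096}{10361147}$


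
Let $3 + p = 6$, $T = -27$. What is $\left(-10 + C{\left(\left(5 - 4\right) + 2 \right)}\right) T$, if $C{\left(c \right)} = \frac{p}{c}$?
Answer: $243$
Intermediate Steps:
$p = 3$ ($p = -3 + 6 = 3$)
$C{\left(c \right)} = \frac{3}{c}$
$\left(-10 + C{\left(\left(5 - 4\right) + 2 \right)}\right) T = \left(-10 + \frac{3}{\left(5 - 4\right) + 2}\right) \left(-27\right) = \left(-10 + \frac{3}{1 + 2}\right) \left(-27\right) = \left(-10 + \frac{3}{3}\right) \left(-27\right) = \left(-10 + 3 \cdot \frac{1}{3}\right) \left(-27\right) = \left(-10 + 1\right) \left(-27\right) = \left(-9\right) \left(-27\right) = 243$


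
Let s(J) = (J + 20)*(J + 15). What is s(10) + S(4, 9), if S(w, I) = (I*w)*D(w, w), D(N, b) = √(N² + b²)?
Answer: 750 + 144*√2 ≈ 953.65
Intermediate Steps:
s(J) = (15 + J)*(20 + J) (s(J) = (20 + J)*(15 + J) = (15 + J)*(20 + J))
S(w, I) = I*w*√2*√(w²) (S(w, I) = (I*w)*√(w² + w²) = (I*w)*√(2*w²) = (I*w)*(√2*√(w²)) = I*w*√2*√(w²))
s(10) + S(4, 9) = (300 + 10² + 35*10) + 9*4*√2*√(4²) = (300 + 100 + 350) + 9*4*√2*√16 = 750 + 9*4*√2*4 = 750 + 144*√2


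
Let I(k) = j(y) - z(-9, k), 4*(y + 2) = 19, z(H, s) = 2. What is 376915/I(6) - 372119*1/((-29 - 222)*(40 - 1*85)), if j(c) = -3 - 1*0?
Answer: -851823104/11295 ≈ -75416.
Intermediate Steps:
y = 11/4 (y = -2 + (¼)*19 = -2 + 19/4 = 11/4 ≈ 2.7500)
j(c) = -3 (j(c) = -3 + 0 = -3)
I(k) = -5 (I(k) = -3 - 1*2 = -3 - 2 = -5)
376915/I(6) - 372119*1/((-29 - 222)*(40 - 1*85)) = 376915/(-5) - 372119*1/((-29 - 222)*(40 - 1*85)) = 376915*(-⅕) - 372119*(-1/(251*(40 - 85))) = -75383 - 372119/((-45*(-251))) = -75383 - 372119/11295 = -851823104/11295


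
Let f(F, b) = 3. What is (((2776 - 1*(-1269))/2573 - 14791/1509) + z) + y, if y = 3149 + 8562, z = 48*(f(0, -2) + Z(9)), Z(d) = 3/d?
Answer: 46059067909/3882657 ≈ 11863.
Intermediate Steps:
z = 160 (z = 48*(3 + 3/9) = 48*(3 + 3*(1/9)) = 48*(3 + 1/3) = 48*(10/3) = 160)
y = 11711
(((2776 - 1*(-1269))/2573 - 14791/1509) + z) + y = (((2776 - 1*(-1269))/2573 - 14791/1509) + 160) + 11711 = (((2776 + 1269)*(1/2573) - 14791*1/1509) + 160) + 11711 = ((4045*(1/2573) - 14791/1509) + 160) + 11711 = ((4045/2573 - 14791/1509) + 160) + 11711 = (-31953338/3882657 + 160) + 11711 = 589271782/3882657 + 11711 = 46059067909/3882657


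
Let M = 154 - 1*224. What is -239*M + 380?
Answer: 17110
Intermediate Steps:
M = -70 (M = 154 - 224 = -70)
-239*M + 380 = -239*(-70) + 380 = 16730 + 380 = 17110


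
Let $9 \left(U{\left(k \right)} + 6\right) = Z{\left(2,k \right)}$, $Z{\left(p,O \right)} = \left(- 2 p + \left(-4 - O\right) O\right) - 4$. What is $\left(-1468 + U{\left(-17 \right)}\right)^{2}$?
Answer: $\frac{182115025}{81} \approx 2.2483 \cdot 10^{6}$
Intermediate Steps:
$Z{\left(p,O \right)} = -4 - 2 p + O \left(-4 - O\right)$ ($Z{\left(p,O \right)} = \left(- 2 p + O \left(-4 - O\right)\right) - 4 = -4 - 2 p + O \left(-4 - O\right)$)
$U{\left(k \right)} = - \frac{62}{9} - \frac{4 k}{9} - \frac{k^{2}}{9}$ ($U{\left(k \right)} = -6 + \frac{-4 - k^{2} - 4 k - 4}{9} = -6 + \frac{-8 - k^{2} - 4 k}{9} = -6 - \left(\frac{8}{9} + \frac{k^{2}}{9} + \frac{4 k}{9}\right) = - \frac{62}{9} - \frac{4 k}{9} - \frac{k^{2}}{9}$)
$\left(-1468 + U{\left(-17 \right)}\right)^{2} = \left(-1468 - \left(- \frac{2}{3} + \frac{289}{9}\right)\right)^{2} = \left(-1468 - \frac{283}{9}\right)^{2} = \left(- \frac{13495}{9}\right)^{2} = \frac{182115025}{81}$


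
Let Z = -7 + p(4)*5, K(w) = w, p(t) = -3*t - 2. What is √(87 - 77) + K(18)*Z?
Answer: -1386 + √10 ≈ -1382.8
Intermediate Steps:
p(t) = -2 - 3*t
Z = -77 (Z = -7 + (-2 - 3*4)*5 = -7 + (-2 - 12)*5 = -7 - 14*5 = -7 - 70 = -77)
√(87 - 77) + K(18)*Z = √(87 - 77) + 18*(-77) = √10 - 1386 = -1386 + √10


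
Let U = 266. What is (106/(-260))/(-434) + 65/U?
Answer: 262957/1071980 ≈ 0.24530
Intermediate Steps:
(106/(-260))/(-434) + 65/U = (106/(-260))/(-434) + 65/266 = (106*(-1/260))*(-1/434) + 65*(1/266) = -53/130*(-1/434) + 65/266 = 53/56420 + 65/266 = 262957/1071980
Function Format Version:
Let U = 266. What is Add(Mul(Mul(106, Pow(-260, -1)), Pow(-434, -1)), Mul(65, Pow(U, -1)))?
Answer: Rational(262957, 1071980) ≈ 0.24530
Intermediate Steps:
Add(Mul(Mul(106, Pow(-260, -1)), Pow(-434, -1)), Mul(65, Pow(U, -1))) = Add(Mul(Mul(106, Pow(-260, -1)), Pow(-434, -1)), Mul(65, Pow(266, -1))) = Add(Mul(Mul(106, Rational(-1, 260)), Rational(-1, 434)), Mul(65, Rational(1, 266))) = Add(Mul(Rational(-53, 130), Rational(-1, 434)), Rational(65, 266)) = Add(Rational(53, 56420), Rational(65, 266)) = Rational(262957, 1071980)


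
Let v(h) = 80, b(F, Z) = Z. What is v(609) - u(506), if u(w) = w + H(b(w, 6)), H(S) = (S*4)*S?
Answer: -570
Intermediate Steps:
H(S) = 4*S² (H(S) = (4*S)*S = 4*S²)
u(w) = 144 + w (u(w) = w + 4*6² = w + 4*36 = w + 144 = 144 + w)
v(609) - u(506) = 80 - (144 + 506) = 80 - 1*650 = 80 - 650 = -570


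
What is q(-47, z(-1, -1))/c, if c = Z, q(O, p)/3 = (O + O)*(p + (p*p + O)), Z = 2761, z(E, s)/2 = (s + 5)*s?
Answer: -2538/2761 ≈ -0.91923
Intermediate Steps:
z(E, s) = 2*s*(5 + s) (z(E, s) = 2*((s + 5)*s) = 2*((5 + s)*s) = 2*(s*(5 + s)) = 2*s*(5 + s))
q(O, p) = 6*O*(O + p + p**2) (q(O, p) = 3*((O + O)*(p + (p*p + O))) = 3*((2*O)*(p + (p**2 + O))) = 3*((2*O)*(p + (O + p**2))) = 3*((2*O)*(O + p + p**2)) = 3*(2*O*(O + p + p**2)) = 6*O*(O + p + p**2))
c = 2761
q(-47, z(-1, -1))/c = (6*(-47)*(-47 + 2*(-1)*(5 - 1) + (2*(-1)*(5 - 1))**2))/2761 = (6*(-47)*(-47 + 2*(-1)*4 + (2*(-1)*4)**2))*(1/2761) = (6*(-47)*(-47 - 8 + (-8)**2))*(1/2761) = (6*(-47)*(-47 - 8 + 64))*(1/2761) = (6*(-47)*9)*(1/2761) = -2538*1/2761 = -2538/2761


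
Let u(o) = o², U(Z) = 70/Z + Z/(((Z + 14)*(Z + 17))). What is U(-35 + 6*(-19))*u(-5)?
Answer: -6348005/531036 ≈ -11.954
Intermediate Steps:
U(Z) = 70/Z + Z/((14 + Z)*(17 + Z)) (U(Z) = 70/Z + Z/(((14 + Z)*(17 + Z))) = 70/Z + Z*(1/((14 + Z)*(17 + Z))) = 70/Z + Z/((14 + Z)*(17 + Z)))
U(-35 + 6*(-19))*u(-5) = ((16660 + 71*(-35 + 6*(-19))² + 2170*(-35 + 6*(-19)))/((-35 + 6*(-19))*(238 + (-35 + 6*(-19))² + 31*(-35 + 6*(-19)))))*(-5)² = ((16660 + 71*(-35 - 114)² + 2170*(-35 - 114))/((-35 - 114)*(238 + (-35 - 114)² + 31*(-35 - 114))))*25 = ((16660 + 71*(-149)² + 2170*(-149))/((-149)*(238 + (-149)² + 31*(-149))))*25 = -(16660 + 71*22201 - 323330)/(149*(238 + 22201 - 4619))*25 = -1/149*(16660 + 1576271 - 323330)/17820*25 = -1/149*1/17820*1269601*25 = -1269601/2655180*25 = -6348005/531036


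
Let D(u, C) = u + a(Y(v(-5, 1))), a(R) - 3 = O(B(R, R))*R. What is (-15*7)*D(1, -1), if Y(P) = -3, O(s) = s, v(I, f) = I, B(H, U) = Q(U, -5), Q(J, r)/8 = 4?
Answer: 9660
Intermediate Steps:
Q(J, r) = 32 (Q(J, r) = 8*4 = 32)
B(H, U) = 32
a(R) = 3 + 32*R
D(u, C) = -93 + u (D(u, C) = u + (3 + 32*(-3)) = u + (3 - 96) = u - 93 = -93 + u)
(-15*7)*D(1, -1) = (-15*7)*(-93 + 1) = -105*(-92) = 9660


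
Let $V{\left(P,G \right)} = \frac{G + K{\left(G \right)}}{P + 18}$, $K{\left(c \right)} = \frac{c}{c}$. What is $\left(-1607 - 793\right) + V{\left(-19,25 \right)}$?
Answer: $-2426$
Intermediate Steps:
$K{\left(c \right)} = 1$
$V{\left(P,G \right)} = \frac{1 + G}{18 + P}$ ($V{\left(P,G \right)} = \frac{G + 1}{P + 18} = \frac{1 + G}{18 + P}$)
$\left(-1607 - 793\right) + V{\left(-19,25 \right)} = \left(-1607 - 793\right) + \frac{1 + 25}{18 - 19} = -2400 + \frac{1}{-1} \cdot 26 = -2400 - 26 = -2426$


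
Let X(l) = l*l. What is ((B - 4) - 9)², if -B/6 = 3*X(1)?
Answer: 961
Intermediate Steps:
X(l) = l²
B = -18 (B = -18*1² = -18 ≈ -18.000)
((B - 4) - 9)² = ((-18 - 4) - 9)² = (-22 - 9)² = (-31)² = 961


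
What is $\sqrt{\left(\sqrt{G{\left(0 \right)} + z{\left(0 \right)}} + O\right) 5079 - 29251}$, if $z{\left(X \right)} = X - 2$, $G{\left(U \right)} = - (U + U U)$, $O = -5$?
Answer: $\sqrt{-54646 + 5079 i \sqrt{2}} \approx 15.33 + 234.27 i$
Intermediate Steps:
$G{\left(U \right)} = - U - U^{2}$ ($G{\left(U \right)} = - (U + U^{2}) = - U - U^{2}$)
$z{\left(X \right)} = -2 + X$
$\sqrt{\left(\sqrt{G{\left(0 \right)} + z{\left(0 \right)}} + O\right) 5079 - 29251} = \sqrt{\left(\sqrt{\left(-1\right) 0 \left(1 + 0\right) + \left(-2 + 0\right)} - 5\right) 5079 - 29251} = \sqrt{\left(\sqrt{\left(-1\right) 0 \cdot 1 - 2} - 5\right) 5079 - 29251} = \sqrt{\left(\sqrt{0 - 2} - 5\right) 5079 - 29251} = \sqrt{\left(\sqrt{-2} - 5\right) 5079 - 29251} = \sqrt{\left(i \sqrt{2} - 5\right) 5079 - 29251} = \sqrt{\left(-5 + i \sqrt{2}\right) 5079 - 29251} = \sqrt{\left(-25395 + 5079 i \sqrt{2}\right) - 29251} = \sqrt{-54646 + 5079 i \sqrt{2}}$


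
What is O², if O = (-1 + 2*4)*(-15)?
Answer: 11025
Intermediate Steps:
O = -105 (O = (-1 + 8)*(-15) = 7*(-15) = -105)
O² = (-105)² = 11025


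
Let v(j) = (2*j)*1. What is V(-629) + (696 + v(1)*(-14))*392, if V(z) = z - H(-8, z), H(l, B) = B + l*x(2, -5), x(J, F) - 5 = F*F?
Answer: 262096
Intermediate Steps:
v(j) = 2*j
x(J, F) = 5 + F² (x(J, F) = 5 + F*F = 5 + F²)
H(l, B) = B + 30*l (H(l, B) = B + l*(5 + (-5)²) = B + l*(5 + 25) = B + l*30 = B + 30*l)
V(z) = 240 (V(z) = z - (z + 30*(-8)) = z - (z - 240) = z - (-240 + z) = z + (240 - z) = 240)
V(-629) + (696 + v(1)*(-14))*392 = 240 + (696 + (2*1)*(-14))*392 = 240 + (696 + 2*(-14))*392 = 240 + (696 - 28)*392 = 240 + 668*392 = 240 + 261856 = 262096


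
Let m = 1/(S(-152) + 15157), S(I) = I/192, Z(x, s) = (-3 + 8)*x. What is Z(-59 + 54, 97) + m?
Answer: -9093701/363749 ≈ -25.000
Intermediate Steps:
Z(x, s) = 5*x
S(I) = I/192 (S(I) = I*(1/192) = I/192)
m = 24/363749 (m = 1/((1/192)*(-152) + 15157) = 1/(-19/24 + 15157) = 1/(363749/24) = 24/363749 ≈ 6.5980e-5)
Z(-59 + 54, 97) + m = 5*(-59 + 54) + 24/363749 = 5*(-5) + 24/363749 = -25 + 24/363749 = -9093701/363749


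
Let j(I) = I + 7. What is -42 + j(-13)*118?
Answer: -750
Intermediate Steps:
j(I) = 7 + I
-42 + j(-13)*118 = -42 + (7 - 13)*118 = -42 - 6*118 = -42 - 708 = -750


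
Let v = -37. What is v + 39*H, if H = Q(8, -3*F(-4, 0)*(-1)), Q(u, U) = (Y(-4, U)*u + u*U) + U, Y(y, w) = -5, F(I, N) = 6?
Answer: 4721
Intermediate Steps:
Q(u, U) = U - 5*u + U*u (Q(u, U) = (-5*u + u*U) + U = (-5*u + U*u) + U = U - 5*u + U*u)
H = 122 (H = -3*6*(-1) - 5*8 + (-3*6*(-1))*8 = -18*(-1) - 40 - 18*(-1)*8 = 18 - 40 + 18*8 = 18 - 40 + 144 = 122)
v + 39*H = -37 + 39*122 = -37 + 4758 = 4721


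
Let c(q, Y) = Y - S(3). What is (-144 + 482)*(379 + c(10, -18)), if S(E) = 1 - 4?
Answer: 123032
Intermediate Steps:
S(E) = -3
c(q, Y) = 3 + Y (c(q, Y) = Y - 1*(-3) = Y + 3 = 3 + Y)
(-144 + 482)*(379 + c(10, -18)) = (-144 + 482)*(379 + (3 - 18)) = 338*(379 - 15) = 338*364 = 123032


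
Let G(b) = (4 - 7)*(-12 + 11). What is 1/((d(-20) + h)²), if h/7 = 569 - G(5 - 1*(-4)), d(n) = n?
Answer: 1/15539364 ≈ 6.4353e-8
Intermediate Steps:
G(b) = 3 (G(b) = -3*(-1) = 3)
h = 3962 (h = 7*(569 - 1*3) = 7*(569 - 3) = 7*566 = 3962)
1/((d(-20) + h)²) = 1/((-20 + 3962)²) = 1/(3942²) = 1/15539364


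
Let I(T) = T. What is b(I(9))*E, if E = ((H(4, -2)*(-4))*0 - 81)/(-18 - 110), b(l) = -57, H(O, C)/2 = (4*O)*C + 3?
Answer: -4617/128 ≈ -36.070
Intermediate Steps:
H(O, C) = 6 + 8*C*O (H(O, C) = 2*((4*O)*C + 3) = 2*(4*C*O + 3) = 2*(3 + 4*C*O) = 6 + 8*C*O)
E = 81/128 (E = (((6 + 8*(-2)*4)*(-4))*0 - 81)/(-18 - 110) = (((6 - 64)*(-4))*0 - 81)/(-128) = (-58*(-4)*0 - 81)*(-1/128) = (232*0 - 81)*(-1/128) = (0 - 81)*(-1/128) = -81*(-1/128) = 81/128 ≈ 0.63281)
b(I(9))*E = -57*81/128 = -4617/128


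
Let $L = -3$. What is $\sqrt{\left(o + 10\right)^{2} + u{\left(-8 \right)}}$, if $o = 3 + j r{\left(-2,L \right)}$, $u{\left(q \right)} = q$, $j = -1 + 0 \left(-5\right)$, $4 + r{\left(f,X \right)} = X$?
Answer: $14 \sqrt{2} \approx 19.799$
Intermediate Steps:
$r{\left(f,X \right)} = -4 + X$
$j = -1$ ($j = -1 + 0 = -1$)
$o = 10$ ($o = 3 - \left(-4 - 3\right) = 3 - -7 = 3 + 7 = 10$)
$\sqrt{\left(o + 10\right)^{2} + u{\left(-8 \right)}} = \sqrt{\left(10 + 10\right)^{2} - 8} = \sqrt{20^{2} - 8} = \sqrt{400 - 8} = \sqrt{392} = 14 \sqrt{2}$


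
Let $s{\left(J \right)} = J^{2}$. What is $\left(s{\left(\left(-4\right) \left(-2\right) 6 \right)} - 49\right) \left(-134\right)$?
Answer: $-302170$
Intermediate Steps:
$\left(s{\left(\left(-4\right) \left(-2\right) 6 \right)} - 49\right) \left(-134\right) = \left(\left(\left(-4\right) \left(-2\right) 6\right)^{2} - 49\right) \left(-134\right) = \left(\left(8 \cdot 6\right)^{2} - 49\right) \left(-134\right) = \left(48^{2} - 49\right) \left(-134\right) = \left(2304 - 49\right) \left(-134\right) = 2255 \left(-134\right) = -302170$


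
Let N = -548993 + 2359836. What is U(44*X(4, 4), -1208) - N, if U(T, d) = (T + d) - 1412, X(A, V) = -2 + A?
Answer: -1813375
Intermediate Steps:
U(T, d) = -1412 + T + d
N = 1810843
U(44*X(4, 4), -1208) - N = (-1412 + 44*(-2 + 4) - 1208) - 1*1810843 = (-1412 + 44*2 - 1208) - 1810843 = (-1412 + 88 - 1208) - 1810843 = -2532 - 1810843 = -1813375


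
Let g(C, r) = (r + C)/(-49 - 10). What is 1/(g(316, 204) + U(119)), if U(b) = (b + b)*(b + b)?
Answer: 59/3341476 ≈ 1.7657e-5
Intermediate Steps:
U(b) = 4*b² (U(b) = (2*b)*(2*b) = 4*b²)
g(C, r) = -C/59 - r/59 (g(C, r) = (C + r)/(-59) = (C + r)*(-1/59) = -C/59 - r/59)
1/(g(316, 204) + U(119)) = 1/((-1/59*316 - 1/59*204) + 4*119²) = 1/((-316/59 - 204/59) + 4*14161) = 1/(-520/59 + 56644) = 1/(3341476/59) = 59/3341476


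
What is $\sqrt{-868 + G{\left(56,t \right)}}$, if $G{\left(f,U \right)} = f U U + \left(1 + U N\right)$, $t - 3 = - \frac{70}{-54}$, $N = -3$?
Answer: $\frac{\sqrt{112097}}{27} \approx 12.4$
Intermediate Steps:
$t = \frac{116}{27}$ ($t = 3 - \frac{70}{-54} = 3 - - \frac{35}{27} = 3 + \frac{35}{27} = \frac{116}{27} \approx 4.2963$)
$G{\left(f,U \right)} = 1 - 3 U + f U^{2}$ ($G{\left(f,U \right)} = f U U + \left(1 + U \left(-3\right)\right) = U f U - \left(-1 + 3 U\right) = f U^{2} - \left(-1 + 3 U\right) = 1 - 3 U + f U^{2}$)
$\sqrt{-868 + G{\left(56,t \right)}} = \sqrt{-868 + \left(1 - \frac{116}{9} + 56 \left(\frac{116}{27}\right)^{2}\right)} = \sqrt{-868 + \left(1 - \frac{116}{9} + 56 \cdot \frac{13456}{729}\right)} = \sqrt{-868 + \left(1 - \frac{116}{9} + \frac{753536}{729}\right)} = \sqrt{-868 + \frac{744869}{729}} = \sqrt{\frac{112097}{729}} = \frac{\sqrt{112097}}{27}$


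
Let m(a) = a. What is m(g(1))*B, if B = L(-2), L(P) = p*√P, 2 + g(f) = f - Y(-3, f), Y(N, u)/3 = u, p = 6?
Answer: -24*I*√2 ≈ -33.941*I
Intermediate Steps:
Y(N, u) = 3*u
g(f) = -2 - 2*f (g(f) = -2 + (f - 3*f) = -2 - 2*f)
L(P) = 6*√P
B = 6*I*√2 (B = 6*√(-2) = 6*(I*√2) = 6*I*√2 ≈ 8.4853*I)
m(g(1))*B = (-2 - 2*1)*(6*I*√2) = (-2 - 2)*(6*I*√2) = -24*I*√2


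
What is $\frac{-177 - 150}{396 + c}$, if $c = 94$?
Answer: $- \frac{327}{490} \approx -0.66735$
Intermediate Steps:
$\frac{-177 - 150}{396 + c} = \frac{-177 - 150}{396 + 94} = - \frac{327}{490}$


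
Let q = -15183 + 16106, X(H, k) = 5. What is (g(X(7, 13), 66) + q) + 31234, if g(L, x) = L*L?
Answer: 32182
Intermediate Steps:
g(L, x) = L**2
q = 923
(g(X(7, 13), 66) + q) + 31234 = (5**2 + 923) + 31234 = (25 + 923) + 31234 = 948 + 31234 = 32182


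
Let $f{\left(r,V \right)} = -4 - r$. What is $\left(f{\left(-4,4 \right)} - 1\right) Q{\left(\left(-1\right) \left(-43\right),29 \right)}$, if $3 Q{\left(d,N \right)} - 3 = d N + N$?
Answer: $- \frac{1279}{3} \approx -426.33$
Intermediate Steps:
$Q{\left(d,N \right)} = 1 + \frac{N}{3} + \frac{N d}{3}$ ($Q{\left(d,N \right)} = 1 + \frac{d N + N}{3} = 1 + \frac{N d + N}{3} = 1 + \frac{N + N d}{3} = 1 + \left(\frac{N}{3} + \frac{N d}{3}\right) = 1 + \frac{N}{3} + \frac{N d}{3}$)
$\left(f{\left(-4,4 \right)} - 1\right) Q{\left(\left(-1\right) \left(-43\right),29 \right)} = \left(\left(-4 - -4\right) - 1\right) \left(1 + \frac{1}{3} \cdot 29 + \frac{1}{3} \cdot 29 \left(\left(-1\right) \left(-43\right)\right)\right) = \left(\left(-4 + 4\right) - 1\right) \left(1 + \frac{29}{3} + \frac{1}{3} \cdot 29 \cdot 43\right) = \left(0 - 1\right) \left(1 + \frac{29}{3} + \frac{1247}{3}\right) = \left(-1\right) \frac{1279}{3} = - \frac{1279}{3}$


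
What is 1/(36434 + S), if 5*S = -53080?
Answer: 1/25818 ≈ 3.8733e-5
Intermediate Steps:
S = -10616 (S = (1/5)*(-53080) = -10616)
1/(36434 + S) = 1/(36434 - 10616) = 1/25818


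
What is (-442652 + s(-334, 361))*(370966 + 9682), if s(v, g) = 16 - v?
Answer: -168361371696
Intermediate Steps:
(-442652 + s(-334, 361))*(370966 + 9682) = (-442652 + (16 - 1*(-334)))*(370966 + 9682) = (-442652 + (16 + 334))*380648 = (-442652 + 350)*380648 = -442302*380648 = -168361371696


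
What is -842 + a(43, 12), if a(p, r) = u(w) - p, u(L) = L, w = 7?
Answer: -878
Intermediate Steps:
a(p, r) = 7 - p
-842 + a(43, 12) = -842 + (7 - 1*43) = -842 + (7 - 43) = -842 - 36 = -878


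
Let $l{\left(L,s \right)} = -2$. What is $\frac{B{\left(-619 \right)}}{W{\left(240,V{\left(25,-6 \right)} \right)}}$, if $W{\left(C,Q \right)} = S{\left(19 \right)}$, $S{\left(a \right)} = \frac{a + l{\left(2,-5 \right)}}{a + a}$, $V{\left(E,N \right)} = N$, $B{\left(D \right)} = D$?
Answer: $- \frac{23522}{17} \approx -1383.6$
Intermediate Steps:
$S{\left(a \right)} = \frac{-2 + a}{2 a}$ ($S{\left(a \right)} = \frac{a - 2}{a + a} = \frac{-2 + a}{2 a}$)
$W{\left(C,Q \right)} = \frac{17}{38}$ ($W{\left(C,Q \right)} = \frac{-2 + 19}{2 \cdot 19} = \frac{1}{2} \cdot \frac{1}{19} \cdot 17 = \frac{17}{38}$)
$\frac{B{\left(-619 \right)}}{W{\left(240,V{\left(25,-6 \right)} \right)}} = - \frac{619}{\frac{17}{38}} = \left(-619\right) \frac{38}{17} = - \frac{23522}{17}$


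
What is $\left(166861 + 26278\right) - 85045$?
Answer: $108094$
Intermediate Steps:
$\left(166861 + 26278\right) - 85045 = 193139 - 85045 = 108094$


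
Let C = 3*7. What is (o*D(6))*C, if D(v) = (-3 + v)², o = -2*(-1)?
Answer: 378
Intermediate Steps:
o = 2
C = 21
(o*D(6))*C = (2*(-3 + 6)²)*21 = (2*3²)*21 = (2*9)*21 = 18*21 = 378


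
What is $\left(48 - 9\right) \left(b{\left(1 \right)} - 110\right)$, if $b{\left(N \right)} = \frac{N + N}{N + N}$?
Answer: $-4251$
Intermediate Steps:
$b{\left(N \right)} = 1$ ($b{\left(N \right)} = \frac{2 N}{2 N} = 2 N \frac{1}{2 N} = 1$)
$\left(48 - 9\right) \left(b{\left(1 \right)} - 110\right) = \left(48 - 9\right) \left(1 - 110\right) = 39 \left(-109\right) = -4251$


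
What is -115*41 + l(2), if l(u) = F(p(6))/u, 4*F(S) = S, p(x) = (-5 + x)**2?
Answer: -37719/8 ≈ -4714.9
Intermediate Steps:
F(S) = S/4
l(u) = 1/(4*u) (l(u) = ((-5 + 6)**2/4)/u = ((1/4)*1**2)/u = ((1/4)*1)/u = 1/(4*u))
-115*41 + l(2) = -115*41 + (1/4)/2 = -4715 + (1/4)*(1/2) = -4715 + 1/8 = -37719/8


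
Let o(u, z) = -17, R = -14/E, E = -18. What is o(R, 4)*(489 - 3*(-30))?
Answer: -9843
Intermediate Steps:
R = 7/9 (R = -14/(-18) = -14*(-1/18) = 7/9 ≈ 0.77778)
o(R, 4)*(489 - 3*(-30)) = -17*(489 - 3*(-30)) = -17*(489 + 90) = -17*579 = -9843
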